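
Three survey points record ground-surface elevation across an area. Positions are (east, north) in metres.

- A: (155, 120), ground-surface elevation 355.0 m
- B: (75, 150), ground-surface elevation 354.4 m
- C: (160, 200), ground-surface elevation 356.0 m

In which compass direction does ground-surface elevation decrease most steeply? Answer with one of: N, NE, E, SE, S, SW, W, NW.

SW

Taking A as reference: B−A = (-80, 30, -0.6); C−A = (5, 80, +1.0).
Solve a·Δx + b·Δy = Δz: det = (-80)·80 − 5·30 = -6550.
∂z/∂x = [(-0.6)·80 − (+1.0)·30] / -6550 = +0.01191
∂z/∂y = [(-80)·(+1.0) − 5·(-0.6)] / -6550 = +0.01176
Steepest decrease is along −∇f = (-0.01191 E, -0.01176 N) → southwest.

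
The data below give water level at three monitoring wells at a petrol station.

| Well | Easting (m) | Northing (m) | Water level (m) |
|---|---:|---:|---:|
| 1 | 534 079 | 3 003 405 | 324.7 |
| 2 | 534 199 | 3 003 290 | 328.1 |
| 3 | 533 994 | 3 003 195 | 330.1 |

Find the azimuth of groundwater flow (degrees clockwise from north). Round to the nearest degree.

354°

Taking 1 as reference: 2−1 = (120, -115, +3.4); 3−1 = (-85, -210, +5.4).
Solve a·Δx + b·Δy = Δh: det = 120·(-210) − (-85)·(-115) = -34975.
∂h/∂x = [(+3.4)·(-210) − (+5.4)·(-115)] / -34975 = +0.002659
∂h/∂y = [120·(+5.4) − (-85)·(+3.4)] / -34975 = -0.02679
Flow direction (−∇h) has components (-0.002659 E, +0.02679 N).
Azimuth = atan2(E, N) = atan2(-0.002659, +0.02679) = 354.3° ≈ 354°.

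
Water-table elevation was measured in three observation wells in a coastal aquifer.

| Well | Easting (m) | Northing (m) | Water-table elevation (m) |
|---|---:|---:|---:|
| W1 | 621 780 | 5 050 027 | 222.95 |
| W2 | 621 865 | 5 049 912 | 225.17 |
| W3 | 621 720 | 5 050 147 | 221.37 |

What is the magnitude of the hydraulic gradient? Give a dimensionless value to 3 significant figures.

With h = a·x + b·y + c and W1 as origin, the differences give:
  85·a + (-115)·b = +2.22
  (-60)·a + 120·b = -1.58
Eliminate b (×120 and ×(-115), subtract): 3300·a = 84.700 → a = ∂h/∂x = +0.02567
Back-substitute: b = ∂h/∂y = -0.0003333.
|∇h| = √(0.02567² + -0.0003333²) = 0.02567

0.0257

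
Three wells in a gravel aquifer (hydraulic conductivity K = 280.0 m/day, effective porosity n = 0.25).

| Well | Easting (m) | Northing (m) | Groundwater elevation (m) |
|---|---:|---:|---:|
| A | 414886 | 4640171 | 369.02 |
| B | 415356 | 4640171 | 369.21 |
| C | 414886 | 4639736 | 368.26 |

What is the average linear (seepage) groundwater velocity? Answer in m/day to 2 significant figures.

∂h/∂x = (369.21 − 369.02) / (415356 − 414886) = +0.0004043
∂h/∂y = (368.26 − 369.02) / (4639736 − 4640171) = +0.001747
|∇h| = √(0.0004043² + 0.001747²) = 0.001793
Seepage velocity v = K·i/n = 280.0 × 0.001793 / 0.25 = 2.008 m/day.

2.0 m/day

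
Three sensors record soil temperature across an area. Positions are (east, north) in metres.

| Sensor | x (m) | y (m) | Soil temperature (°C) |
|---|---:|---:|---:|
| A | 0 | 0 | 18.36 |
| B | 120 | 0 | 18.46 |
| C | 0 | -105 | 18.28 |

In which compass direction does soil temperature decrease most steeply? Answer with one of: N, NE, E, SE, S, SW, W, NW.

∂T/∂x = (18.46 − 18.36) / (120 − 0) = +0.0008333
∂T/∂y = (18.28 − 18.36) / (-105 − 0) = +0.0007619
Steepest decrease is along −∇f = (-0.0008333 E, -0.0007619 N) → southwest.

SW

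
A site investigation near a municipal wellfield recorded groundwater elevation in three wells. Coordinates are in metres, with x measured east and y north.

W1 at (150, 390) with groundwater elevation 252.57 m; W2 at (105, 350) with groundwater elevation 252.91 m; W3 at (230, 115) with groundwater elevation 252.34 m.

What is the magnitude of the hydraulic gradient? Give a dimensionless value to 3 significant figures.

Three-point gradient (reference W1): Δ to W2 = (-45, -40, +0.34), Δ to W3 = (80, -275, -0.23).
∂h/∂x = -0.006594, ∂h/∂y = -0.001082 (det = 15575).
|∇h| = √(-0.006594² + -0.001082²) = 0.006682

0.00668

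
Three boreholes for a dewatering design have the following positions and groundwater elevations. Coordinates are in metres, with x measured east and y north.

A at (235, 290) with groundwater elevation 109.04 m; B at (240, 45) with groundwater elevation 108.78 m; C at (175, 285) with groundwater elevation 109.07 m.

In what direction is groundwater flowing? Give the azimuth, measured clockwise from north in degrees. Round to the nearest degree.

151°

Differences from A: to B (Δx, Δy, Δh) = (5, -245, -0.26); to C = (-60, -5, +0.03).
Solve a·Δx + b·Δy = Δh: det = 5·(-5) − (-60)·(-245) = -14725.
∂h/∂x = [(-0.26)·(-5) − (+0.03)·(-245)] / -14725 = -0.0005874
∂h/∂y = [5·(+0.03) − (-60)·(-0.26)] / -14725 = +0.001049
Flow direction (−∇h) has components (+0.0005874 E, -0.001049 N).
Azimuth = atan2(E, N) = atan2(+0.0005874, -0.001049) = 150.8° ≈ 151°.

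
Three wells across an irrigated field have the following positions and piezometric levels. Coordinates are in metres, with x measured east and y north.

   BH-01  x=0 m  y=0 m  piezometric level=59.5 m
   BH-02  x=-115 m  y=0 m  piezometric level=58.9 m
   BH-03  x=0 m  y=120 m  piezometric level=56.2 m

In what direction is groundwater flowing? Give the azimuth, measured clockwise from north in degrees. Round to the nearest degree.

349°

∂h/∂x = (58.9 − 59.5) / (-115 − 0) = +0.005217
∂h/∂y = (56.2 − 59.5) / (120 − 0) = -0.02750
Flow direction (−∇h) has components (-0.005217 E, +0.02750 N).
Azimuth = atan2(E, N) = atan2(-0.005217, +0.02750) = 349.3° ≈ 349°.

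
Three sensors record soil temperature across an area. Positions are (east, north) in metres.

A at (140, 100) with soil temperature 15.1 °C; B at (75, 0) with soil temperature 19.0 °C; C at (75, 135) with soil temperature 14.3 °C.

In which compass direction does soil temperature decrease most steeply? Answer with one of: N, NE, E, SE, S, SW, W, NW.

With T = a·x + b·y + c and A as origin, the differences give:
  (-65)·a + (-100)·b = +3.9
  (-65)·a + 35·b = -0.8
Eliminate b (×35 and ×(-100), subtract): -8775·a = 56.50 → a = ∂T/∂x = -0.006439
Back-substitute: b = ∂T/∂y = -0.03481.
Steepest decrease is along −∇f = (+0.006439 E, +0.03481 N) → north.

N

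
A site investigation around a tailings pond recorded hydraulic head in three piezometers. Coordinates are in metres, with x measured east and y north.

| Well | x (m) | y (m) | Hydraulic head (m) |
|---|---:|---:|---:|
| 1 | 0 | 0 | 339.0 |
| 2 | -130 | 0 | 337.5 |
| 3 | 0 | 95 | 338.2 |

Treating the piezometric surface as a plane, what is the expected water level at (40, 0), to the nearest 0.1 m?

339.5 m

∂h/∂x = (337.5 − 339.0) / (-130 − 0) = +0.01154
∂h/∂y = (338.2 − 339.0) / (95 − 0) = -0.008421
h(40, 0) = 339.0 + (+0.01154)·(40) + (-0.008421)·(0) = 339.0 +0.462 -0.000 = 339.462 m.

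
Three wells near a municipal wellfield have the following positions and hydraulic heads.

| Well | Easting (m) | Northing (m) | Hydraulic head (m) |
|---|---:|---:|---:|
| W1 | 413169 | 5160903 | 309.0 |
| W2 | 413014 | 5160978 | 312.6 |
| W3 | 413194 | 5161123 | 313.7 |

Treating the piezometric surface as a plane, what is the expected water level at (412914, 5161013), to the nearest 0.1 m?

Taking W1 as reference: W2−W1 = (-155, 75, +3.6); W3−W1 = (25, 220, +4.7).
Determinant of the coordinate differences = (-155)·220 − 25·75 = -35975.
∂h/∂x = [(+3.6)·220 − (+4.7)·75] / -35975 = -0.01222
∂h/∂y = [(-155)·(+4.7) − 25·(+3.6)] / -35975 = +0.02275
h(412914, 5161013) = 309.0 + (-0.01222)·(-255) + (+0.02275)·(110) = 309.0 +3.115 +2.503 = 314.618 m.

314.6 m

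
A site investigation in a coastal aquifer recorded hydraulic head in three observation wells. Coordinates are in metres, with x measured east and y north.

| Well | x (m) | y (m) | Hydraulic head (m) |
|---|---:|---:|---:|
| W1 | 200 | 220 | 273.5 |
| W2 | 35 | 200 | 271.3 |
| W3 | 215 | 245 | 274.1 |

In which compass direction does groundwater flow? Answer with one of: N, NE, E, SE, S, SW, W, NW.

SW

With h = a·x + b·y + c and W1 as origin, the differences give:
  (-165)·a + (-20)·b = -2.2
  15·a + 25·b = +0.6
Eliminate b (×25 and ×(-20), subtract): -3825·a = -43.00 → a = ∂h/∂x = +0.01124
Back-substitute: b = ∂h/∂y = +0.01725.
Flow = −∇h = (-0.01124 east, -0.01725 north), which points southwest.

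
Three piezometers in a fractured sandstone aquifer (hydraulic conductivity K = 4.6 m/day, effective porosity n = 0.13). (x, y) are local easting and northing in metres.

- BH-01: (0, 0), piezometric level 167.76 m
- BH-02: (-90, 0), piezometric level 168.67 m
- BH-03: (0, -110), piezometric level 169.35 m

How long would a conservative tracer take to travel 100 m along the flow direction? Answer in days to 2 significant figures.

160 days

∂h/∂x = (168.67 − 167.76) / (-90 − 0) = -0.01011
∂h/∂y = (169.35 − 167.76) / (-110 − 0) = -0.01445
|∇h| = √(-0.01011² + -0.01445²) = 0.01764
Seepage velocity v = K·i/n = 4.6 × 0.01764 / 0.13 = 0.6242 m/day.
t = 100 / 0.6242 = 160.2 days.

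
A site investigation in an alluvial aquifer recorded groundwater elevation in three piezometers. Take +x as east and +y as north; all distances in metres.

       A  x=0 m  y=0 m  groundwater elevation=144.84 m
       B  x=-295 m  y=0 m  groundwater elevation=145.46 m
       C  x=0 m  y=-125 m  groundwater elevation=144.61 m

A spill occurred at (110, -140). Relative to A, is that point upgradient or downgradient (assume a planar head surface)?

∂h/∂x = (145.46 − 144.84) / (-295 − 0) = -0.002102
∂h/∂y = (144.61 − 144.84) / (-125 − 0) = +0.001840
Head at (110, -140) = 144.84 + (-0.002102)·(110) + (+0.001840)·(-140) = 144.35 m.
That is lower than the 144.84 m at A, so the point is downgradient.

downgradient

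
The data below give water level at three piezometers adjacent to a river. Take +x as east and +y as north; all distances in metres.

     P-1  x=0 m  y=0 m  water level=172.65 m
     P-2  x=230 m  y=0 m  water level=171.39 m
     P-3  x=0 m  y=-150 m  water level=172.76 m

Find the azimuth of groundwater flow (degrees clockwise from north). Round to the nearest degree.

∂h/∂x = (171.39 − 172.65) / (230 − 0) = -0.005478
∂h/∂y = (172.76 − 172.65) / (-150 − 0) = -0.0007333
Flow direction (−∇h) has components (+0.005478 E, +0.0007333 N).
Azimuth = atan2(E, N) = atan2(+0.005478, +0.0007333) = 82.4° ≈ 082°.

082°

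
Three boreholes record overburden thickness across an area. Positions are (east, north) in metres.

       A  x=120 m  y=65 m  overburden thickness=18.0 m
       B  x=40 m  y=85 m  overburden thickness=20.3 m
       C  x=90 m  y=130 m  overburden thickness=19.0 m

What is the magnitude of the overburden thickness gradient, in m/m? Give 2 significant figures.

0.028 m/m

With d = a·x + b·y + c and A as origin, the differences give:
  (-80)·a + 20·b = +2.3
  (-30)·a + 65·b = +1.0
Eliminate b (×65 and ×20, subtract): -4600·a = 129.50 → a = ∂d/∂x = -0.02815
Back-substitute: b = ∂d/∂y = +0.002391.
|∇f| = √(-0.02815² + 0.002391²) = 0.02825 m/m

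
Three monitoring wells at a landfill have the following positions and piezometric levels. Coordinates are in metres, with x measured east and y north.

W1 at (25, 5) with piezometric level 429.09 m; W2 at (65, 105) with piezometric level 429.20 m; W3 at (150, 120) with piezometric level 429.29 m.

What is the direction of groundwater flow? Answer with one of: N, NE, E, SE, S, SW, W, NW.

Taking W1 as reference: W2−W1 = (40, 100, +0.11); W3−W1 = (125, 115, +0.20).
Determinant of the coordinate differences = 40·115 − 125·100 = -7900.
∂h/∂x = [(+0.11)·115 − (+0.20)·100] / -7900 = +0.0009304
∂h/∂y = [40·(+0.20) − 125·(+0.11)] / -7900 = +0.0007278
Flow = −∇h = (-0.0009304 east, -0.0007278 north), which points southwest.

SW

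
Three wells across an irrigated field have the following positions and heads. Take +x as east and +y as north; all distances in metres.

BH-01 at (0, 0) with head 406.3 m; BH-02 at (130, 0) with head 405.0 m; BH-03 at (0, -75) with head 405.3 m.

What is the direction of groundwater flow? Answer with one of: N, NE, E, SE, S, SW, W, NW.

∂h/∂x = (405.0 − 406.3) / (130 − 0) = -0.01000
∂h/∂y = (405.3 − 406.3) / (-75 − 0) = +0.01333
Flow = −∇h = (+0.01000 east, -0.01333 north), which points southeast.

SE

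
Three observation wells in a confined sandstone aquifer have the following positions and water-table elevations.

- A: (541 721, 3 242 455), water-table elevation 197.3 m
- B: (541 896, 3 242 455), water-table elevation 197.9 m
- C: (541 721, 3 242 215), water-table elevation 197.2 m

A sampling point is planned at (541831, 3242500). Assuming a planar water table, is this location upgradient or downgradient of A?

∂h/∂x = (197.9 − 197.3) / (541896 − 541721) = +0.003429
∂h/∂y = (197.2 − 197.3) / (3242215 − 3242455) = +0.0004167
Head at (541831, 3242500) = 197.3 + (+0.003429)·(110) + (+0.0004167)·(45) = 197.70 m.
That is higher than the 197.3 m at A, so the point is upgradient.

upgradient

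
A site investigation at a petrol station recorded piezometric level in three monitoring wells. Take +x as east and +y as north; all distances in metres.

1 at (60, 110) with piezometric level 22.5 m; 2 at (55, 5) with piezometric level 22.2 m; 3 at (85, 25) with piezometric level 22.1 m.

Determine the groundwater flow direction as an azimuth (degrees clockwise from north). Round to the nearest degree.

120°

Differences from 1: to 2 (Δx, Δy, Δh) = (-5, -105, -0.3); to 3 = (25, -85, -0.4).
Solve a·Δx + b·Δy = Δh: det = (-5)·(-85) − 25·(-105) = 3050.
∂h/∂x = [(-0.3)·(-85) − (-0.4)·(-105)] / 3050 = -0.005410
∂h/∂y = [(-5)·(-0.4) − 25·(-0.3)] / 3050 = +0.003115
Flow direction (−∇h) has components (+0.005410 E, -0.003115 N).
Azimuth = atan2(E, N) = atan2(+0.005410, -0.003115) = 119.9° ≈ 120°.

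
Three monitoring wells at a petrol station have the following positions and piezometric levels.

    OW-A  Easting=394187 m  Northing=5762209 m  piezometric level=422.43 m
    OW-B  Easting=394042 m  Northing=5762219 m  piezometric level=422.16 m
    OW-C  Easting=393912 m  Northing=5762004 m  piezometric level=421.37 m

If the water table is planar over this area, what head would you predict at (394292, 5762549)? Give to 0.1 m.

423.5 m

Taking OW-A as reference: OW-B−OW-A = (-145, 10, -0.27); OW-C−OW-A = (-275, -205, -1.06).
Determinant of the coordinate differences = (-145)·(-205) − (-275)·10 = 32475.
∂h/∂x = [(-0.27)·(-205) − (-1.06)·10] / 32475 = +0.002031
∂h/∂y = [(-145)·(-1.06) − (-275)·(-0.27)] / 32475 = +0.002446
h(394292, 5762549) = 422.43 + (+0.002031)·(105) + (+0.002446)·(340) = 422.43 +0.213 +0.832 = 423.475 m.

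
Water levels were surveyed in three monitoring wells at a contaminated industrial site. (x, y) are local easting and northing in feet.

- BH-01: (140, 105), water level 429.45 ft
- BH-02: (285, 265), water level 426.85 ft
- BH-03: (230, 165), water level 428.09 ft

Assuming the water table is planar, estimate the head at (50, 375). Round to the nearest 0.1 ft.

Taking BH-01 as reference: BH-02−BH-01 = (145, 160, -2.60); BH-03−BH-01 = (90, 60, -1.36).
Solve a·Δx + b·Δy = Δh: det = 145·60 − 90·160 = -5700.
∂h/∂x = [(-2.60)·60 − (-1.36)·160] / -5700 = -0.01081
∂h/∂y = [145·(-1.36) − 90·(-2.60)] / -5700 = -0.006456
h(50, 375) = 429.45 + (-0.01081)·(-90) + (-0.006456)·(270) = 429.45 +0.973 -1.743 = 428.679 ft.

428.7 ft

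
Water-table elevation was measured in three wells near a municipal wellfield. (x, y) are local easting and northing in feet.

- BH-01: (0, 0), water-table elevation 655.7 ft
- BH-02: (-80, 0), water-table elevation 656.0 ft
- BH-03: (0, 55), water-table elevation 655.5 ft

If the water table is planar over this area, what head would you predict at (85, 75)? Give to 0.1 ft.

∂h/∂x = (656.0 − 655.7) / (-80 − 0) = -0.003750
∂h/∂y = (655.5 − 655.7) / (55 − 0) = -0.003636
h(85, 75) = 655.7 + (-0.003750)·(85) + (-0.003636)·(75) = 655.7 -0.319 -0.273 = 655.109 ft.

655.1 ft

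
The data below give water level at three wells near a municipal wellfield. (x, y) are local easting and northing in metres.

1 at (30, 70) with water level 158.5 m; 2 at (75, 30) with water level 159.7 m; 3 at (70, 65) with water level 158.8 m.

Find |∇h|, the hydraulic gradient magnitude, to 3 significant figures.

0.0255

With h = a·x + b·y + c and 1 as origin, the differences give:
  45·a + (-40)·b = +1.2
  40·a + (-5)·b = +0.3
Eliminate b (×(-5) and ×(-40), subtract): 1375·a = 6.00 → a = ∂h/∂x = +0.004364
Back-substitute: b = ∂h/∂y = -0.02509.
|∇h| = √(0.004364² + -0.02509²) = 0.02547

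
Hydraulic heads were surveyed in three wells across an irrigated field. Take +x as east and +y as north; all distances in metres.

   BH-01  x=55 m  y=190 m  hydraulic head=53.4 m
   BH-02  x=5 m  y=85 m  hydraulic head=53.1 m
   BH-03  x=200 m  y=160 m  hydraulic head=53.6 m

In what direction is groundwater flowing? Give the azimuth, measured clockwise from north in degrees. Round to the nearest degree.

Three-point gradient (reference BH-01): Δ to BH-02 = (-50, -105, -0.3), Δ to BH-03 = (145, -30, +0.2).
∂h/∂x = +0.001794, ∂h/∂y = +0.002003 (det = 16725).
Flow direction (−∇h) has components (-0.001794 E, -0.002003 N).
Azimuth = atan2(E, N) = atan2(-0.001794, -0.002003) = 221.8° ≈ 222°.

222°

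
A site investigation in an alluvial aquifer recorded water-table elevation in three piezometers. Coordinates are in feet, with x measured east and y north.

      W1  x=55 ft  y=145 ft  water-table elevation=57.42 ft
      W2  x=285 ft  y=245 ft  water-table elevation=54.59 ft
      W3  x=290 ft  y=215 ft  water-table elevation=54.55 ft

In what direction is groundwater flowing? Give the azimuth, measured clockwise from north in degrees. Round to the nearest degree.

Taking W1 as reference: W2−W1 = (230, 100, -2.83); W3−W1 = (235, 70, -2.87).
Solve a·Δx + b·Δy = Δh: det = 230·70 − 235·100 = -7400.
∂h/∂x = [(-2.83)·70 − (-2.87)·100] / -7400 = -0.01201
∂h/∂y = [230·(-2.87) − 235·(-2.83)] / -7400 = -0.0006689
Flow direction (−∇h) has components (+0.01201 E, +0.0006689 N).
Azimuth = atan2(E, N) = atan2(+0.01201, +0.0006689) = 86.8° ≈ 087°.

087°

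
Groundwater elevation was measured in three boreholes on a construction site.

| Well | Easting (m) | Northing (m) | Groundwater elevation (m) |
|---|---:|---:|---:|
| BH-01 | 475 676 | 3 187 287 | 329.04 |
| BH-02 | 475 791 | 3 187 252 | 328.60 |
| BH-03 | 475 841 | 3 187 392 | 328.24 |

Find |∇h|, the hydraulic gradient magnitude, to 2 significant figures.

0.0043

Differences from BH-01: to BH-02 (Δx, Δy, Δh) = (115, -35, -0.44); to BH-03 = (165, 105, -0.80).
Solve a·Δx + b·Δy = Δh: det = 115·105 − 165·(-35) = 17850.
∂h/∂x = [(-0.44)·105 − (-0.80)·(-35)] / 17850 = -0.004157
∂h/∂y = [115·(-0.80) − 165·(-0.44)] / 17850 = -0.001087
|∇h| = √(-0.004157² + -0.001087²) = 0.004297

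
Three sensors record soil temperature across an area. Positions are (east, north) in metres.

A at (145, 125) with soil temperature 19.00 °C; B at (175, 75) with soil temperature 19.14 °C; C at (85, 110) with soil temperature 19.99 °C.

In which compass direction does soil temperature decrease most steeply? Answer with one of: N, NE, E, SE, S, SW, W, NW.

NE

Three-point gradient (reference A): Δ to B = (30, -50, +0.14), Δ to C = (-60, -15, +0.99).
∂T/∂x = -0.01374, ∂T/∂y = -0.01104 (det = -3450).
Steepest decrease is along −∇f = (+0.01374 E, +0.01104 N) → northeast.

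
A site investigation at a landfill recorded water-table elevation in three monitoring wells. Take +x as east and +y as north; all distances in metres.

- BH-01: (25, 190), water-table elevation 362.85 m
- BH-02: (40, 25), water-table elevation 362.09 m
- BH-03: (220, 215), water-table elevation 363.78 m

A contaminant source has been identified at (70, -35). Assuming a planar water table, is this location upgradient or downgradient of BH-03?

downgradient

With h = a·x + b·y + c and BH-01 as origin, the differences give:
  15·a + (-165)·b = -0.76
  195·a + 25·b = +0.93
Eliminate b (×25 and ×(-165), subtract): 32550·a = 134.450 → a = ∂h/∂x = +0.004131
Back-substitute: b = ∂h/∂y = +0.004982.
Head at (70, -35) = 362.85 + (+0.004131)·(45) + (+0.004982)·(-225) = 361.92 m.
That is lower than the 363.78 m at BH-03, so the point is downgradient.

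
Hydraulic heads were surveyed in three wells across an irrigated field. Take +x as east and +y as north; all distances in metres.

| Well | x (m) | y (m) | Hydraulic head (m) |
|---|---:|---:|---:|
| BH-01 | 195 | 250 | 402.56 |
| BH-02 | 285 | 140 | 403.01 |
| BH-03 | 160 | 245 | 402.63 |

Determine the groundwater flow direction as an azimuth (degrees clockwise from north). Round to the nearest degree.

With h = a·x + b·y + c and BH-01 as origin, the differences give:
  90·a + (-110)·b = +0.45
  (-35)·a + (-5)·b = +0.07
Eliminate b (×(-5) and ×(-110), subtract): -4300·a = 5.450 → a = ∂h/∂x = -0.001267
Back-substitute: b = ∂h/∂y = -0.005128.
Flow direction (−∇h) has components (+0.001267 E, +0.005128 N).
Azimuth = atan2(E, N) = atan2(+0.001267, +0.005128) = 13.9° ≈ 014°.

014°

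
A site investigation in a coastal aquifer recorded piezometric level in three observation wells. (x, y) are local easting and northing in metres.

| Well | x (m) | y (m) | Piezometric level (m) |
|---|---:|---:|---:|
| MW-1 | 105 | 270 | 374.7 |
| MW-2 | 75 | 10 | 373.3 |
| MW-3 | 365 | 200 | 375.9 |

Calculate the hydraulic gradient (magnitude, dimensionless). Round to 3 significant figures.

Differences from MW-1: to MW-2 (Δx, Δy, Δh) = (-30, -260, -1.4); to MW-3 = (260, -70, +1.2).
Solve a·Δx + b·Δy = Δh: det = (-30)·(-70) − 260·(-260) = 69700.
∂h/∂x = [(-1.4)·(-70) − (+1.2)·(-260)] / 69700 = +0.005882
∂h/∂y = [(-30)·(+1.2) − 260·(-1.4)] / 69700 = +0.004706
|∇h| = √(0.005882² + 0.004706²) = 0.007533

0.00753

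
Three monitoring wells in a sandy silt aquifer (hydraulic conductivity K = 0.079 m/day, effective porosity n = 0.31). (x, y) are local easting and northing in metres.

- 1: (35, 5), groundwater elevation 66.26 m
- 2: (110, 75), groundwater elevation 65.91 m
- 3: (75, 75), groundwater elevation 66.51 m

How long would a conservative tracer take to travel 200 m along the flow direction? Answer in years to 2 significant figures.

99 years

Three-point gradient (reference 1): Δ to 2 = (75, 70, -0.35), Δ to 3 = (40, 70, +0.25).
∂h/∂x = -0.01714, ∂h/∂y = +0.01337 (det = 2450).
|∇h| = √(-0.01714² + 0.01337²) = 0.02174
Seepage velocity v = K·i/n = 0.079 × 0.02174 / 0.31 = 0.00554 m/day.
t = 200 / 0.00554 = 3.61e+04 days = 98.8 years.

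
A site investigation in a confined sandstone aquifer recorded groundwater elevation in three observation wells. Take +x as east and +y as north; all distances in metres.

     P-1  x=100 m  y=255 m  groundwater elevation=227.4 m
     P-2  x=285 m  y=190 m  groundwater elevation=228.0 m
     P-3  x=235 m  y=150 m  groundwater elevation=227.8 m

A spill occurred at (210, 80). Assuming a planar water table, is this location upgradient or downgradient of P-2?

Differences from P-1: to P-2 (Δx, Δy, Δh) = (185, -65, +0.6); to P-3 = (135, -105, +0.4).
Determinant of the coordinate differences = 185·(-105) − 135·(-65) = -10650.
∂h/∂x = [(+0.6)·(-105) − (+0.4)·(-65)] / -10650 = +0.003474
∂h/∂y = [185·(+0.4) − 135·(+0.6)] / -10650 = +0.0006573
Head at (210, 80) = 227.4 + (+0.003474)·(110) + (+0.0006573)·(-175) = 227.67 m.
That is lower than the 228.0 m at P-2, so the point is downgradient.

downgradient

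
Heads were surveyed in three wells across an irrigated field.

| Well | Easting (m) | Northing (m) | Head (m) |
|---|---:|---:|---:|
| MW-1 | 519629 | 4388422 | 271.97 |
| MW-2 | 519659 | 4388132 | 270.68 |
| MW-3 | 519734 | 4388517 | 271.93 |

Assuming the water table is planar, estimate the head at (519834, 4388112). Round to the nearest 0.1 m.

269.9 m

Differences from MW-1: to MW-2 (Δx, Δy, Δh) = (30, -290, -1.29); to MW-3 = (105, 95, -0.04).
Determinant of the coordinate differences = 30·95 − 105·(-290) = 33300.
∂h/∂x = [(-1.29)·95 − (-0.04)·(-290)] / 33300 = -0.004029
∂h/∂y = [30·(-0.04) − 105·(-1.29)] / 33300 = +0.004032
h(519834, 4388112) = 271.97 + (-0.004029)·(205) + (+0.004032)·(-310) = 271.97 -0.826 -1.250 = 269.894 m.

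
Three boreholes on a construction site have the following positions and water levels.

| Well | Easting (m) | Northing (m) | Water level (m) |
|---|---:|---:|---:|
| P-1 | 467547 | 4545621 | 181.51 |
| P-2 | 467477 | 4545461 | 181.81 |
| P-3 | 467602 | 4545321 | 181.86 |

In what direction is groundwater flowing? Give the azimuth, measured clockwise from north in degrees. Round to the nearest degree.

040°

With h = a·x + b·y + c and P-1 as origin, the differences give:
  (-70)·a + (-160)·b = +0.30
  55·a + (-300)·b = +0.35
Eliminate b (×(-300) and ×(-160), subtract): 29800·a = -34.000 → a = ∂h/∂x = -0.001141
Back-substitute: b = ∂h/∂y = -0.001376.
Flow direction (−∇h) has components (+0.001141 E, +0.001376 N).
Azimuth = atan2(E, N) = atan2(+0.001141, +0.001376) = 39.7° ≈ 040°.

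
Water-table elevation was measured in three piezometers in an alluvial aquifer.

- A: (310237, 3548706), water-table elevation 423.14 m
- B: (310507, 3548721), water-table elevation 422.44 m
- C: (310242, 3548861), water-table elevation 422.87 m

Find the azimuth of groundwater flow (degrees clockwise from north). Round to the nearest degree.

Taking A as reference: B−A = (270, 15, -0.70); C−A = (5, 155, -0.27).
Determinant of the coordinate differences = 270·155 − 5·15 = 41775.
∂h/∂x = [(-0.70)·155 − (-0.27)·15] / 41775 = -0.002500
∂h/∂y = [270·(-0.27) − 5·(-0.70)] / 41775 = -0.001661
Flow direction (−∇h) has components (+0.002500 E, +0.001661 N).
Azimuth = atan2(E, N) = atan2(+0.002500, +0.001661) = 56.4° ≈ 056°.

056°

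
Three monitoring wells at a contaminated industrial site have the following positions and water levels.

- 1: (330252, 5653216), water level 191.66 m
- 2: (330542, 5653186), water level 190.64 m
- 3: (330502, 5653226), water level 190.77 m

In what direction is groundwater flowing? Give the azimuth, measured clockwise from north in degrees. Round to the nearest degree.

085°

With h = a·x + b·y + c and 1 as origin, the differences give:
  290·a + (-30)·b = -1.02
  250·a + 10·b = -0.89
Eliminate b (×10 and ×(-30), subtract): 10400·a = -36.900 → a = ∂h/∂x = -0.003548
Back-substitute: b = ∂h/∂y = -0.0002981.
Flow direction (−∇h) has components (+0.003548 E, +0.0002981 N).
Azimuth = atan2(E, N) = atan2(+0.003548, +0.0002981) = 85.2° ≈ 085°.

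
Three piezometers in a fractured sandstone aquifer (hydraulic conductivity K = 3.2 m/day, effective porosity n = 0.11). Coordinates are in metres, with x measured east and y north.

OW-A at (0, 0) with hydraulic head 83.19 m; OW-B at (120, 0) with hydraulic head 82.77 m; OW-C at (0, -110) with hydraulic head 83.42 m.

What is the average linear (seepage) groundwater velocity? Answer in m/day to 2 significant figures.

0.12 m/day

∂h/∂x = (82.77 − 83.19) / (120 − 0) = -0.003500
∂h/∂y = (83.42 − 83.19) / (-110 − 0) = -0.002091
|∇h| = √(-0.003500² + -0.002091²) = 0.004077
Seepage velocity v = K·i/n = 3.2 × 0.004077 / 0.11 = 0.1186 m/day.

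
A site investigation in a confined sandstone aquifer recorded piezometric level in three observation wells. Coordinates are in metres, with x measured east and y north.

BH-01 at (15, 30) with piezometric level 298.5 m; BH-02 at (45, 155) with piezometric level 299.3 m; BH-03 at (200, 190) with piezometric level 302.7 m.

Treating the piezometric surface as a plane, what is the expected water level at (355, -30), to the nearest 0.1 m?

305.8 m

Three-point gradient (reference BH-01): Δ to BH-02 = (30, 125, +0.8), Δ to BH-03 = (185, 160, +4.2).
∂h/∂x = +0.02166, ∂h/∂y = +0.001201 (det = -18325).
h(355, -30) = 298.5 + (+0.02166)·(340) + (+0.001201)·(-60) = 298.5 +7.366 -0.072 = 305.794 m.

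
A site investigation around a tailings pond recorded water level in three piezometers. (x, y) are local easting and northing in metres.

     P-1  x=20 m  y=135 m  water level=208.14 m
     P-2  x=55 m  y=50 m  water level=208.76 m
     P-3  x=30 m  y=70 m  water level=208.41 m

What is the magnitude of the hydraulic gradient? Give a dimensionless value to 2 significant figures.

0.012

Differences from P-1: to P-2 (Δx, Δy, Δh) = (35, -85, +0.62); to P-3 = (10, -65, +0.27).
Solve a·Δx + b·Δy = Δh: det = 35·(-65) − 10·(-85) = -1425.
∂h/∂x = [(+0.62)·(-65) − (+0.27)·(-85)] / -1425 = +0.01218
∂h/∂y = [35·(+0.27) − 10·(+0.62)] / -1425 = -0.002281
|∇h| = √(0.01218² + -0.002281²) = 0.01239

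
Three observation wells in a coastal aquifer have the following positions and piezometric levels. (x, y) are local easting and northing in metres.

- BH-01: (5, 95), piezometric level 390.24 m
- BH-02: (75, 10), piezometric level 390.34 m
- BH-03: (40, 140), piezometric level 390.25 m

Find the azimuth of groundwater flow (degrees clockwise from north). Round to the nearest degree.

Differences from BH-01: to BH-02 (Δx, Δy, Δh) = (70, -85, +0.10); to BH-03 = (35, 45, +0.01).
Solve a·Δx + b·Δy = Δh: det = 70·45 − 35·(-85) = 6125.
∂h/∂x = [(+0.10)·45 − (+0.01)·(-85)] / 6125 = +0.0008735
∂h/∂y = [70·(+0.01) − 35·(+0.10)] / 6125 = -0.0004571
Flow direction (−∇h) has components (-0.0008735 E, +0.0004571 N).
Azimuth = atan2(E, N) = atan2(-0.0008735, +0.0004571) = 297.6° ≈ 298°.

298°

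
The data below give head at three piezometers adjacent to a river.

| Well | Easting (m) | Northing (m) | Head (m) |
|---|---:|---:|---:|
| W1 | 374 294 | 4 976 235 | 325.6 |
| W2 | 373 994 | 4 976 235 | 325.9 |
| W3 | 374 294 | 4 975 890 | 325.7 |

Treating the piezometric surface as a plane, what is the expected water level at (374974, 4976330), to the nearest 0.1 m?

∂h/∂x = (325.9 − 325.6) / (373994 − 374294) = -0.0010000
∂h/∂y = (325.7 − 325.6) / (4975890 − 4976235) = -0.0002899
h(374974, 4976330) = 325.6 + (-0.0010000)·(680) + (-0.0002899)·(95) = 325.6 -0.680 -0.028 = 324.892 m.

324.9 m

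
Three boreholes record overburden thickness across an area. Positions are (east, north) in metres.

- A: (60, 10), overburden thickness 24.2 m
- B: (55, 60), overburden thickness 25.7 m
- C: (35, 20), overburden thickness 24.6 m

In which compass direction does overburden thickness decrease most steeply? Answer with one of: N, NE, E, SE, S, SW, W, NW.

S

With d = a·x + b·y + c and A as origin, the differences give:
  (-5)·a + 50·b = +1.5
  (-25)·a + 10·b = +0.4
Eliminate b (×10 and ×50, subtract): 1200·a = -5.00 → a = ∂d/∂x = -0.004167
Back-substitute: b = ∂d/∂y = +0.02958.
Steepest decrease is along −∇f = (+0.004167 E, -0.02958 N) → south.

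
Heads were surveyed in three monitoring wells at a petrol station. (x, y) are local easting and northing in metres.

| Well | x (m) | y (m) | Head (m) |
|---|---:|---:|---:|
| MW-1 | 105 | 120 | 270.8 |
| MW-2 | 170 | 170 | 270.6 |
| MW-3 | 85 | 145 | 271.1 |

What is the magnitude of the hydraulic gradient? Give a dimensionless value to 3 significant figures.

0.00964

Differences from MW-1: to MW-2 (Δx, Δy, Δh) = (65, 50, -0.2); to MW-3 = (-20, 25, +0.3).
Solve a·Δx + b·Δy = Δh: det = 65·25 − (-20)·50 = 2625.
∂h/∂x = [(-0.2)·25 − (+0.3)·50] / 2625 = -0.007619
∂h/∂y = [65·(+0.3) − (-20)·(-0.2)] / 2625 = +0.005905
|∇h| = √(-0.007619² + 0.005905²) = 0.009639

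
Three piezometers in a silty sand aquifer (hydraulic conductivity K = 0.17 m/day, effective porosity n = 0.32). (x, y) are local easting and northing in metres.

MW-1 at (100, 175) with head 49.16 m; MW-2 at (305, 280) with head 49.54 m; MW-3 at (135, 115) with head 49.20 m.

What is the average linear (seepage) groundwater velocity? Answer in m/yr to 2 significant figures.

Three-point gradient (reference MW-1): Δ to MW-2 = (205, 105, +0.38), Δ to MW-3 = (35, -60, +0.04).
∂h/∂x = +0.001690, ∂h/∂y = +0.0003192 (det = -15975).
|∇h| = √(0.001690² + 0.0003192²) = 0.00172
Seepage velocity v = K·i/n = 0.17 × 0.00172 / 0.32 = 0.0009137 m/day = 0.3337 m/yr.

0.33 m/yr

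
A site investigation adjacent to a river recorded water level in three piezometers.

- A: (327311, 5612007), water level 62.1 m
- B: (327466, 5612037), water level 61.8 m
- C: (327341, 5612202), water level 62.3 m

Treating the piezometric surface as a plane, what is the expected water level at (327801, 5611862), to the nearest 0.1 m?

Taking A as reference: B−A = (155, 30, -0.3); C−A = (30, 195, +0.2).
Solve a·Δx + b·Δy = Δh: det = 155·195 − 30·30 = 29325.
∂h/∂x = [(-0.3)·195 − (+0.2)·30] / 29325 = -0.002199
∂h/∂y = [155·(+0.2) − 30·(-0.3)] / 29325 = +0.001364
h(327801, 5611862) = 62.1 + (-0.002199)·(490) + (+0.001364)·(-145) = 62.1 -1.078 -0.198 = 60.824 m.

60.8 m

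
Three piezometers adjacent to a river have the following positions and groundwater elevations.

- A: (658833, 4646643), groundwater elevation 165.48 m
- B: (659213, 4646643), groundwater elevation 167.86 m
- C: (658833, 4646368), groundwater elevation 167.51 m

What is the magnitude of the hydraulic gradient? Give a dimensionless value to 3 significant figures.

∂h/∂x = (167.86 − 165.48) / (659213 − 658833) = +0.006263
∂h/∂y = (167.51 − 165.48) / (4646368 − 4646643) = -0.007382
|∇h| = √(0.006263² + -0.007382²) = 0.009681

0.00968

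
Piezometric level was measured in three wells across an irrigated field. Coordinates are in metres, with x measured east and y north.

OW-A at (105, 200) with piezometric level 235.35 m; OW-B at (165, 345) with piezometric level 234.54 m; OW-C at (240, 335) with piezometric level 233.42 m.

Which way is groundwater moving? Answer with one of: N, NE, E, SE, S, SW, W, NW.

E

Differences from OW-A: to OW-B (Δx, Δy, Δh) = (60, 145, -0.81); to OW-C = (135, 135, -1.93).
Determinant of the coordinate differences = 60·135 − 135·145 = -11475.
∂h/∂x = [(-0.81)·135 − (-1.93)·145] / -11475 = -0.01486
∂h/∂y = [60·(-1.93) − 135·(-0.81)] / -11475 = +0.0005621
Flow = −∇h = (+0.01486 east, -0.0005621 north), which points east.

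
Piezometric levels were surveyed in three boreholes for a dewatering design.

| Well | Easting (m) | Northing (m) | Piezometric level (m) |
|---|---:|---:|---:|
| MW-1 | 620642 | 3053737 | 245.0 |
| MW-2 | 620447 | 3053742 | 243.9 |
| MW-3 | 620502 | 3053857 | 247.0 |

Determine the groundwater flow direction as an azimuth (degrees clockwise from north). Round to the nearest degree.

Three-point gradient (reference MW-1): Δ to MW-2 = (-195, 5, -1.1), Δ to MW-3 = (-140, 120, +2.0).
∂h/∂x = +0.006256, ∂h/∂y = +0.02396 (det = -22700).
Flow direction (−∇h) has components (-0.006256 E, -0.02396 N).
Azimuth = atan2(E, N) = atan2(-0.006256, -0.02396) = 194.6° ≈ 195°.

195°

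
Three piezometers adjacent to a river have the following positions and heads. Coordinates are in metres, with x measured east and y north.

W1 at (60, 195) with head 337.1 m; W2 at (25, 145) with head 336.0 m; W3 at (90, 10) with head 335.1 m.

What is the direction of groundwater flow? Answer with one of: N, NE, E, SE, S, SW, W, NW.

SW

Differences from W1: to W2 (Δx, Δy, Δh) = (-35, -50, -1.1); to W3 = (30, -185, -2.0).
Determinant of the coordinate differences = (-35)·(-185) − 30·(-50) = 7975.
∂h/∂x = [(-1.1)·(-185) − (-2.0)·(-50)] / 7975 = +0.01298
∂h/∂y = [(-35)·(-2.0) − 30·(-1.1)] / 7975 = +0.01292
Flow = −∇h = (-0.01298 east, -0.01292 north), which points southwest.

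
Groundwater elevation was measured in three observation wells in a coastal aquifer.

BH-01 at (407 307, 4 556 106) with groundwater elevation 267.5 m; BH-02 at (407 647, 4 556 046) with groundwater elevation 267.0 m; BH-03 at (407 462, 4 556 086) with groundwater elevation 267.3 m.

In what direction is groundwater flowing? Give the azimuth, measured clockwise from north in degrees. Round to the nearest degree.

168°

Taking BH-01 as reference: BH-02−BH-01 = (340, -60, -0.5); BH-03−BH-01 = (155, -20, -0.2).
Determinant of the coordinate differences = 340·(-20) − 155·(-60) = 2500.
∂h/∂x = [(-0.5)·(-20) − (-0.2)·(-60)] / 2500 = -0.0008000
∂h/∂y = [340·(-0.2) − 155·(-0.5)] / 2500 = +0.003800
Flow direction (−∇h) has components (+0.0008000 E, -0.003800 N).
Azimuth = atan2(E, N) = atan2(+0.0008000, -0.003800) = 168.1° ≈ 168°.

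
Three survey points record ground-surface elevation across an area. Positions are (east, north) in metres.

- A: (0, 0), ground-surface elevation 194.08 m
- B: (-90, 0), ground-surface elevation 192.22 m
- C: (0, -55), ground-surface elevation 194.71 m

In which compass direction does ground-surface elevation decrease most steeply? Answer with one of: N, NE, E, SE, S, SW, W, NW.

∂z/∂x = (192.22 − 194.08) / (-90 − 0) = +0.02067
∂z/∂y = (194.71 − 194.08) / (-55 − 0) = -0.01145
Steepest decrease is along −∇f = (-0.02067 E, +0.01145 N) → northwest.

NW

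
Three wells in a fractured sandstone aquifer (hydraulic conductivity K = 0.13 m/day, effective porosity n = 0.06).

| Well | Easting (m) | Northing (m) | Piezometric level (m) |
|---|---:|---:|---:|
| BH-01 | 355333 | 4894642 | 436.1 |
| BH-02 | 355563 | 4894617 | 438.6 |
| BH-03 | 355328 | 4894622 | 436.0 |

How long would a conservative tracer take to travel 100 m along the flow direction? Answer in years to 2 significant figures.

Taking BH-01 as reference: BH-02−BH-01 = (230, -25, +2.5); BH-03−BH-01 = (-5, -20, -0.1).
Solve a·Δx + b·Δy = Δh: det = 230·(-20) − (-5)·(-25) = -4725.
∂h/∂x = [(+2.5)·(-20) − (-0.1)·(-25)] / -4725 = +0.01111
∂h/∂y = [230·(-0.1) − (-5)·(+2.5)] / -4725 = +0.002222
|∇h| = √(0.01111² + 0.002222²) = 0.01133
Seepage velocity v = K·i/n = 0.13 × 0.01133 / 0.06 = 0.02455 m/day.
t = 100 / 0.02455 = 4073 days = 11.2 years.

11 years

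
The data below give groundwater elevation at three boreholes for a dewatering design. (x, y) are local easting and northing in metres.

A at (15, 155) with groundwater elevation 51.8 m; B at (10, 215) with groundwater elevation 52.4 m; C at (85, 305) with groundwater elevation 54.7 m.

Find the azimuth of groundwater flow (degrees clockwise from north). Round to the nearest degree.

With h = a·x + b·y + c and A as origin, the differences give:
  (-5)·a + 60·b = +0.6
  70·a + 150·b = +2.9
Eliminate b (×150 and ×60, subtract): -4950·a = -84.00 → a = ∂h/∂x = +0.01697
Back-substitute: b = ∂h/∂y = +0.01141.
Flow direction (−∇h) has components (-0.01697 E, -0.01141 N).
Azimuth = atan2(E, N) = atan2(-0.01697, -0.01141) = 236.1° ≈ 236°.

236°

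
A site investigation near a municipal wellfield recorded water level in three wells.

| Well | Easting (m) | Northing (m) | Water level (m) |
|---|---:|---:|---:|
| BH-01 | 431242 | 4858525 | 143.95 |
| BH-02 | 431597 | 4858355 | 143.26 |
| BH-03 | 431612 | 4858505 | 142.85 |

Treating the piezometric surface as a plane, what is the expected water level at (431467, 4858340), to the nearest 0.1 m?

143.7 m

Taking BH-01 as reference: BH-02−BH-01 = (355, -170, -0.69); BH-03−BH-01 = (370, -20, -1.10).
Determinant of the coordinate differences = 355·(-20) − 370·(-170) = 55800.
∂h/∂x = [(-0.69)·(-20) − (-1.10)·(-170)] / 55800 = -0.003104
∂h/∂y = [355·(-1.10) − 370·(-0.69)] / 55800 = -0.002423
h(431467, 4858340) = 143.95 + (-0.003104)·(225) + (-0.002423)·(-185) = 143.95 -0.698 +0.448 = 143.700 m.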